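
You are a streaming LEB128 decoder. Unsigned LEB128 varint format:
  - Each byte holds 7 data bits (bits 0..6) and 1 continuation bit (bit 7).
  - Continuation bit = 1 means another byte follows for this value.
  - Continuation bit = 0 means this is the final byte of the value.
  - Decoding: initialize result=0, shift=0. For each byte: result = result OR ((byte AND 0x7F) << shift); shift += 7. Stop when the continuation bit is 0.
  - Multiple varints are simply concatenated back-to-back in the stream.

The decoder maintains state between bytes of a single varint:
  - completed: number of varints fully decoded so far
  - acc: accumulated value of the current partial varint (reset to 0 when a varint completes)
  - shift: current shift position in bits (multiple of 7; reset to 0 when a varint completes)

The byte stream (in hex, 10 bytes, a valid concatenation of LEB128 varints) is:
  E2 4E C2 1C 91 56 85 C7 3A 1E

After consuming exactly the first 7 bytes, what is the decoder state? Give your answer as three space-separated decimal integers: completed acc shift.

Answer: 3 5 7

Derivation:
byte[0]=0xE2 cont=1 payload=0x62: acc |= 98<<0 -> completed=0 acc=98 shift=7
byte[1]=0x4E cont=0 payload=0x4E: varint #1 complete (value=10082); reset -> completed=1 acc=0 shift=0
byte[2]=0xC2 cont=1 payload=0x42: acc |= 66<<0 -> completed=1 acc=66 shift=7
byte[3]=0x1C cont=0 payload=0x1C: varint #2 complete (value=3650); reset -> completed=2 acc=0 shift=0
byte[4]=0x91 cont=1 payload=0x11: acc |= 17<<0 -> completed=2 acc=17 shift=7
byte[5]=0x56 cont=0 payload=0x56: varint #3 complete (value=11025); reset -> completed=3 acc=0 shift=0
byte[6]=0x85 cont=1 payload=0x05: acc |= 5<<0 -> completed=3 acc=5 shift=7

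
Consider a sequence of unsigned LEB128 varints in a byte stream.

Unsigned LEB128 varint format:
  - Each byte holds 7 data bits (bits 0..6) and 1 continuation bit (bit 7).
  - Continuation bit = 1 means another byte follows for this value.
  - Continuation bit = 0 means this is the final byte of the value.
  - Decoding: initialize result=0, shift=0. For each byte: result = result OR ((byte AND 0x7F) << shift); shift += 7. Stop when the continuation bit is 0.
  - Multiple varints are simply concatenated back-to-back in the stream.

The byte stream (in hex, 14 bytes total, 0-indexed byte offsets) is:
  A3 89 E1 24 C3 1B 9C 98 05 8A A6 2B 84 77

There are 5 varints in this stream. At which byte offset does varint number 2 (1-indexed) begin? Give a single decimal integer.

  byte[0]=0xA3 cont=1 payload=0x23=35: acc |= 35<<0 -> acc=35 shift=7
  byte[1]=0x89 cont=1 payload=0x09=9: acc |= 9<<7 -> acc=1187 shift=14
  byte[2]=0xE1 cont=1 payload=0x61=97: acc |= 97<<14 -> acc=1590435 shift=21
  byte[3]=0x24 cont=0 payload=0x24=36: acc |= 36<<21 -> acc=77087907 shift=28 [end]
Varint 1: bytes[0:4] = A3 89 E1 24 -> value 77087907 (4 byte(s))
  byte[4]=0xC3 cont=1 payload=0x43=67: acc |= 67<<0 -> acc=67 shift=7
  byte[5]=0x1B cont=0 payload=0x1B=27: acc |= 27<<7 -> acc=3523 shift=14 [end]
Varint 2: bytes[4:6] = C3 1B -> value 3523 (2 byte(s))
  byte[6]=0x9C cont=1 payload=0x1C=28: acc |= 28<<0 -> acc=28 shift=7
  byte[7]=0x98 cont=1 payload=0x18=24: acc |= 24<<7 -> acc=3100 shift=14
  byte[8]=0x05 cont=0 payload=0x05=5: acc |= 5<<14 -> acc=85020 shift=21 [end]
Varint 3: bytes[6:9] = 9C 98 05 -> value 85020 (3 byte(s))
  byte[9]=0x8A cont=1 payload=0x0A=10: acc |= 10<<0 -> acc=10 shift=7
  byte[10]=0xA6 cont=1 payload=0x26=38: acc |= 38<<7 -> acc=4874 shift=14
  byte[11]=0x2B cont=0 payload=0x2B=43: acc |= 43<<14 -> acc=709386 shift=21 [end]
Varint 4: bytes[9:12] = 8A A6 2B -> value 709386 (3 byte(s))
  byte[12]=0x84 cont=1 payload=0x04=4: acc |= 4<<0 -> acc=4 shift=7
  byte[13]=0x77 cont=0 payload=0x77=119: acc |= 119<<7 -> acc=15236 shift=14 [end]
Varint 5: bytes[12:14] = 84 77 -> value 15236 (2 byte(s))

Answer: 4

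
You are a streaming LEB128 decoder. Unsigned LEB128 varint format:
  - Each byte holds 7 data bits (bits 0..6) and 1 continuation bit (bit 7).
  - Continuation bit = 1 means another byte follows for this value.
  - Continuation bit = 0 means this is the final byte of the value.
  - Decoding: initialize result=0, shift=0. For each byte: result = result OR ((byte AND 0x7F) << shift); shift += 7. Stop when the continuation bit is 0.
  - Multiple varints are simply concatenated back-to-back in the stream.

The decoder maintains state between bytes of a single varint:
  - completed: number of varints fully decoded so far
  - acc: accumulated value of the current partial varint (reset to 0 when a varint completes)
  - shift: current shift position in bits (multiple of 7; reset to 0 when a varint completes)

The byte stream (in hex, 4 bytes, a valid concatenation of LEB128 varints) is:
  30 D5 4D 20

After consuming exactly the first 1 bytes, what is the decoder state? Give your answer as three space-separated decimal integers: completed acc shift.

byte[0]=0x30 cont=0 payload=0x30: varint #1 complete (value=48); reset -> completed=1 acc=0 shift=0

Answer: 1 0 0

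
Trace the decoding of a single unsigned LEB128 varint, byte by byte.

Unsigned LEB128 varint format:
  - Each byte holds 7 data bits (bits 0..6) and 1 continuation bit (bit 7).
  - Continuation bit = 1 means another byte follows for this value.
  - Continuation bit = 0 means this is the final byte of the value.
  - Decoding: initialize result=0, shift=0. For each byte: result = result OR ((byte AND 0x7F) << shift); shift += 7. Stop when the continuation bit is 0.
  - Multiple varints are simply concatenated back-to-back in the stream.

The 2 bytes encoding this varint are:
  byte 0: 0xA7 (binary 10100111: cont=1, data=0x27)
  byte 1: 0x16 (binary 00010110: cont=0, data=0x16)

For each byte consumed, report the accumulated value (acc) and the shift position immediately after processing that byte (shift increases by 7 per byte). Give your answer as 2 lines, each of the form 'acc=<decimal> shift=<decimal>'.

byte 0=0xA7: payload=0x27=39, contrib = 39<<0 = 39; acc -> 39, shift -> 7
byte 1=0x16: payload=0x16=22, contrib = 22<<7 = 2816; acc -> 2855, shift -> 14

Answer: acc=39 shift=7
acc=2855 shift=14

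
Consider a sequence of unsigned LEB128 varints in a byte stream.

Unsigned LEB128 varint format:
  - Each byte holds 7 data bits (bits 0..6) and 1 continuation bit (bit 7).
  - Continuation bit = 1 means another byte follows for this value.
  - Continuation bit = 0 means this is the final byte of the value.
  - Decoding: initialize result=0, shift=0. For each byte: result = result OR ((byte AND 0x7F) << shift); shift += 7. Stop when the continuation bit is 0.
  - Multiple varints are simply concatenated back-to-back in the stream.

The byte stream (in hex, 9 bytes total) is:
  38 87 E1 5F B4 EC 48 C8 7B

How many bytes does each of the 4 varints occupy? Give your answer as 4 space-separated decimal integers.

  byte[0]=0x38 cont=0 payload=0x38=56: acc |= 56<<0 -> acc=56 shift=7 [end]
Varint 1: bytes[0:1] = 38 -> value 56 (1 byte(s))
  byte[1]=0x87 cont=1 payload=0x07=7: acc |= 7<<0 -> acc=7 shift=7
  byte[2]=0xE1 cont=1 payload=0x61=97: acc |= 97<<7 -> acc=12423 shift=14
  byte[3]=0x5F cont=0 payload=0x5F=95: acc |= 95<<14 -> acc=1568903 shift=21 [end]
Varint 2: bytes[1:4] = 87 E1 5F -> value 1568903 (3 byte(s))
  byte[4]=0xB4 cont=1 payload=0x34=52: acc |= 52<<0 -> acc=52 shift=7
  byte[5]=0xEC cont=1 payload=0x6C=108: acc |= 108<<7 -> acc=13876 shift=14
  byte[6]=0x48 cont=0 payload=0x48=72: acc |= 72<<14 -> acc=1193524 shift=21 [end]
Varint 3: bytes[4:7] = B4 EC 48 -> value 1193524 (3 byte(s))
  byte[7]=0xC8 cont=1 payload=0x48=72: acc |= 72<<0 -> acc=72 shift=7
  byte[8]=0x7B cont=0 payload=0x7B=123: acc |= 123<<7 -> acc=15816 shift=14 [end]
Varint 4: bytes[7:9] = C8 7B -> value 15816 (2 byte(s))

Answer: 1 3 3 2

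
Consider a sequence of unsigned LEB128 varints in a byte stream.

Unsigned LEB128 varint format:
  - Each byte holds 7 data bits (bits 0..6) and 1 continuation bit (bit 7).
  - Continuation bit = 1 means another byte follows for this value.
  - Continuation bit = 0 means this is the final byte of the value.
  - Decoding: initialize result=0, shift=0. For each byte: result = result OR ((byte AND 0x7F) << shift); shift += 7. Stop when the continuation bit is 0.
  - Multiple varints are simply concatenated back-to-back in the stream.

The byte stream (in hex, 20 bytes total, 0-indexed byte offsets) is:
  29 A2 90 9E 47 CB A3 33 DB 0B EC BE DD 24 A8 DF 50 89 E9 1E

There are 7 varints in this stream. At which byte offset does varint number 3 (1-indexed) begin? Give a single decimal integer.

Answer: 5

Derivation:
  byte[0]=0x29 cont=0 payload=0x29=41: acc |= 41<<0 -> acc=41 shift=7 [end]
Varint 1: bytes[0:1] = 29 -> value 41 (1 byte(s))
  byte[1]=0xA2 cont=1 payload=0x22=34: acc |= 34<<0 -> acc=34 shift=7
  byte[2]=0x90 cont=1 payload=0x10=16: acc |= 16<<7 -> acc=2082 shift=14
  byte[3]=0x9E cont=1 payload=0x1E=30: acc |= 30<<14 -> acc=493602 shift=21
  byte[4]=0x47 cont=0 payload=0x47=71: acc |= 71<<21 -> acc=149391394 shift=28 [end]
Varint 2: bytes[1:5] = A2 90 9E 47 -> value 149391394 (4 byte(s))
  byte[5]=0xCB cont=1 payload=0x4B=75: acc |= 75<<0 -> acc=75 shift=7
  byte[6]=0xA3 cont=1 payload=0x23=35: acc |= 35<<7 -> acc=4555 shift=14
  byte[7]=0x33 cont=0 payload=0x33=51: acc |= 51<<14 -> acc=840139 shift=21 [end]
Varint 3: bytes[5:8] = CB A3 33 -> value 840139 (3 byte(s))
  byte[8]=0xDB cont=1 payload=0x5B=91: acc |= 91<<0 -> acc=91 shift=7
  byte[9]=0x0B cont=0 payload=0x0B=11: acc |= 11<<7 -> acc=1499 shift=14 [end]
Varint 4: bytes[8:10] = DB 0B -> value 1499 (2 byte(s))
  byte[10]=0xEC cont=1 payload=0x6C=108: acc |= 108<<0 -> acc=108 shift=7
  byte[11]=0xBE cont=1 payload=0x3E=62: acc |= 62<<7 -> acc=8044 shift=14
  byte[12]=0xDD cont=1 payload=0x5D=93: acc |= 93<<14 -> acc=1531756 shift=21
  byte[13]=0x24 cont=0 payload=0x24=36: acc |= 36<<21 -> acc=77029228 shift=28 [end]
Varint 5: bytes[10:14] = EC BE DD 24 -> value 77029228 (4 byte(s))
  byte[14]=0xA8 cont=1 payload=0x28=40: acc |= 40<<0 -> acc=40 shift=7
  byte[15]=0xDF cont=1 payload=0x5F=95: acc |= 95<<7 -> acc=12200 shift=14
  byte[16]=0x50 cont=0 payload=0x50=80: acc |= 80<<14 -> acc=1322920 shift=21 [end]
Varint 6: bytes[14:17] = A8 DF 50 -> value 1322920 (3 byte(s))
  byte[17]=0x89 cont=1 payload=0x09=9: acc |= 9<<0 -> acc=9 shift=7
  byte[18]=0xE9 cont=1 payload=0x69=105: acc |= 105<<7 -> acc=13449 shift=14
  byte[19]=0x1E cont=0 payload=0x1E=30: acc |= 30<<14 -> acc=504969 shift=21 [end]
Varint 7: bytes[17:20] = 89 E9 1E -> value 504969 (3 byte(s))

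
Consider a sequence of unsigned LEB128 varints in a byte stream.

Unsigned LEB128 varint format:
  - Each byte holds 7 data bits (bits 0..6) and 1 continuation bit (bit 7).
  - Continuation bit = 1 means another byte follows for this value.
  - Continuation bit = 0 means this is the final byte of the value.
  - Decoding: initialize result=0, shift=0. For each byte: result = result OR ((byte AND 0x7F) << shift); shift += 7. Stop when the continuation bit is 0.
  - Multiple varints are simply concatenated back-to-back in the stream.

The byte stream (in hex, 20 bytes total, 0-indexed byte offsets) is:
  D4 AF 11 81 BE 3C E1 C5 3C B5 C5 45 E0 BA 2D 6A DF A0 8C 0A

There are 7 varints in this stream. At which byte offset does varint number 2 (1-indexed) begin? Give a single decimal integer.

  byte[0]=0xD4 cont=1 payload=0x54=84: acc |= 84<<0 -> acc=84 shift=7
  byte[1]=0xAF cont=1 payload=0x2F=47: acc |= 47<<7 -> acc=6100 shift=14
  byte[2]=0x11 cont=0 payload=0x11=17: acc |= 17<<14 -> acc=284628 shift=21 [end]
Varint 1: bytes[0:3] = D4 AF 11 -> value 284628 (3 byte(s))
  byte[3]=0x81 cont=1 payload=0x01=1: acc |= 1<<0 -> acc=1 shift=7
  byte[4]=0xBE cont=1 payload=0x3E=62: acc |= 62<<7 -> acc=7937 shift=14
  byte[5]=0x3C cont=0 payload=0x3C=60: acc |= 60<<14 -> acc=990977 shift=21 [end]
Varint 2: bytes[3:6] = 81 BE 3C -> value 990977 (3 byte(s))
  byte[6]=0xE1 cont=1 payload=0x61=97: acc |= 97<<0 -> acc=97 shift=7
  byte[7]=0xC5 cont=1 payload=0x45=69: acc |= 69<<7 -> acc=8929 shift=14
  byte[8]=0x3C cont=0 payload=0x3C=60: acc |= 60<<14 -> acc=991969 shift=21 [end]
Varint 3: bytes[6:9] = E1 C5 3C -> value 991969 (3 byte(s))
  byte[9]=0xB5 cont=1 payload=0x35=53: acc |= 53<<0 -> acc=53 shift=7
  byte[10]=0xC5 cont=1 payload=0x45=69: acc |= 69<<7 -> acc=8885 shift=14
  byte[11]=0x45 cont=0 payload=0x45=69: acc |= 69<<14 -> acc=1139381 shift=21 [end]
Varint 4: bytes[9:12] = B5 C5 45 -> value 1139381 (3 byte(s))
  byte[12]=0xE0 cont=1 payload=0x60=96: acc |= 96<<0 -> acc=96 shift=7
  byte[13]=0xBA cont=1 payload=0x3A=58: acc |= 58<<7 -> acc=7520 shift=14
  byte[14]=0x2D cont=0 payload=0x2D=45: acc |= 45<<14 -> acc=744800 shift=21 [end]
Varint 5: bytes[12:15] = E0 BA 2D -> value 744800 (3 byte(s))
  byte[15]=0x6A cont=0 payload=0x6A=106: acc |= 106<<0 -> acc=106 shift=7 [end]
Varint 6: bytes[15:16] = 6A -> value 106 (1 byte(s))
  byte[16]=0xDF cont=1 payload=0x5F=95: acc |= 95<<0 -> acc=95 shift=7
  byte[17]=0xA0 cont=1 payload=0x20=32: acc |= 32<<7 -> acc=4191 shift=14
  byte[18]=0x8C cont=1 payload=0x0C=12: acc |= 12<<14 -> acc=200799 shift=21
  byte[19]=0x0A cont=0 payload=0x0A=10: acc |= 10<<21 -> acc=21172319 shift=28 [end]
Varint 7: bytes[16:20] = DF A0 8C 0A -> value 21172319 (4 byte(s))

Answer: 3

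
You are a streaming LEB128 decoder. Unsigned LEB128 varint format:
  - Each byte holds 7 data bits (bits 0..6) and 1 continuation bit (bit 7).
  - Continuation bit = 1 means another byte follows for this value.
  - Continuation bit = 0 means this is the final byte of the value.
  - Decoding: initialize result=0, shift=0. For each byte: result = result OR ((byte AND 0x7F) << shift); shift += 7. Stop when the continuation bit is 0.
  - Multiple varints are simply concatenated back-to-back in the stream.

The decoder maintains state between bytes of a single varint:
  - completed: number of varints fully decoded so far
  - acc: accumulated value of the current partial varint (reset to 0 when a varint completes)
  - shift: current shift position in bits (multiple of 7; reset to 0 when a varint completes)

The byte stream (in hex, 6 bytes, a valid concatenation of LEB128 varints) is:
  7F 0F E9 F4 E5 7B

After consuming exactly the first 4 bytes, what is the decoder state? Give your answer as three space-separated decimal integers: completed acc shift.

Answer: 2 14953 14

Derivation:
byte[0]=0x7F cont=0 payload=0x7F: varint #1 complete (value=127); reset -> completed=1 acc=0 shift=0
byte[1]=0x0F cont=0 payload=0x0F: varint #2 complete (value=15); reset -> completed=2 acc=0 shift=0
byte[2]=0xE9 cont=1 payload=0x69: acc |= 105<<0 -> completed=2 acc=105 shift=7
byte[3]=0xF4 cont=1 payload=0x74: acc |= 116<<7 -> completed=2 acc=14953 shift=14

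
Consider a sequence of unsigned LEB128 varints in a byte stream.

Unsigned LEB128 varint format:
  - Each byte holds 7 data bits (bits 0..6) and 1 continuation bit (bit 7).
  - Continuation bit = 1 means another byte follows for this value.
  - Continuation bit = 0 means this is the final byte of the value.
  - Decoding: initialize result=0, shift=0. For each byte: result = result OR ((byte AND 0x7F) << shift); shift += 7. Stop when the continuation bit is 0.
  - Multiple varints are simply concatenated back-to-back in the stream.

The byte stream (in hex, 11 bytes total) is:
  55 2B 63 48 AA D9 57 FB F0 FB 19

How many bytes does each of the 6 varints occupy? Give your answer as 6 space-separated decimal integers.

  byte[0]=0x55 cont=0 payload=0x55=85: acc |= 85<<0 -> acc=85 shift=7 [end]
Varint 1: bytes[0:1] = 55 -> value 85 (1 byte(s))
  byte[1]=0x2B cont=0 payload=0x2B=43: acc |= 43<<0 -> acc=43 shift=7 [end]
Varint 2: bytes[1:2] = 2B -> value 43 (1 byte(s))
  byte[2]=0x63 cont=0 payload=0x63=99: acc |= 99<<0 -> acc=99 shift=7 [end]
Varint 3: bytes[2:3] = 63 -> value 99 (1 byte(s))
  byte[3]=0x48 cont=0 payload=0x48=72: acc |= 72<<0 -> acc=72 shift=7 [end]
Varint 4: bytes[3:4] = 48 -> value 72 (1 byte(s))
  byte[4]=0xAA cont=1 payload=0x2A=42: acc |= 42<<0 -> acc=42 shift=7
  byte[5]=0xD9 cont=1 payload=0x59=89: acc |= 89<<7 -> acc=11434 shift=14
  byte[6]=0x57 cont=0 payload=0x57=87: acc |= 87<<14 -> acc=1436842 shift=21 [end]
Varint 5: bytes[4:7] = AA D9 57 -> value 1436842 (3 byte(s))
  byte[7]=0xFB cont=1 payload=0x7B=123: acc |= 123<<0 -> acc=123 shift=7
  byte[8]=0xF0 cont=1 payload=0x70=112: acc |= 112<<7 -> acc=14459 shift=14
  byte[9]=0xFB cont=1 payload=0x7B=123: acc |= 123<<14 -> acc=2029691 shift=21
  byte[10]=0x19 cont=0 payload=0x19=25: acc |= 25<<21 -> acc=54458491 shift=28 [end]
Varint 6: bytes[7:11] = FB F0 FB 19 -> value 54458491 (4 byte(s))

Answer: 1 1 1 1 3 4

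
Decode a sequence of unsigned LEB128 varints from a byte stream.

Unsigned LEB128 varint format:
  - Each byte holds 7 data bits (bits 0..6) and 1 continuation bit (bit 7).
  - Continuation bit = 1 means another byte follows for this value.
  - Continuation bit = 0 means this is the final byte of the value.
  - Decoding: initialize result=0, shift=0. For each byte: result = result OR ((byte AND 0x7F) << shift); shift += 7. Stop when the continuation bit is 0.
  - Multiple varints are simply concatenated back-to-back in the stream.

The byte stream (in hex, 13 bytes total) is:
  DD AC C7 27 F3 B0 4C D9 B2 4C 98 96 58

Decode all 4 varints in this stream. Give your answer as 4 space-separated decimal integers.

Answer: 82957917 1251443 1251673 1444632

Derivation:
  byte[0]=0xDD cont=1 payload=0x5D=93: acc |= 93<<0 -> acc=93 shift=7
  byte[1]=0xAC cont=1 payload=0x2C=44: acc |= 44<<7 -> acc=5725 shift=14
  byte[2]=0xC7 cont=1 payload=0x47=71: acc |= 71<<14 -> acc=1168989 shift=21
  byte[3]=0x27 cont=0 payload=0x27=39: acc |= 39<<21 -> acc=82957917 shift=28 [end]
Varint 1: bytes[0:4] = DD AC C7 27 -> value 82957917 (4 byte(s))
  byte[4]=0xF3 cont=1 payload=0x73=115: acc |= 115<<0 -> acc=115 shift=7
  byte[5]=0xB0 cont=1 payload=0x30=48: acc |= 48<<7 -> acc=6259 shift=14
  byte[6]=0x4C cont=0 payload=0x4C=76: acc |= 76<<14 -> acc=1251443 shift=21 [end]
Varint 2: bytes[4:7] = F3 B0 4C -> value 1251443 (3 byte(s))
  byte[7]=0xD9 cont=1 payload=0x59=89: acc |= 89<<0 -> acc=89 shift=7
  byte[8]=0xB2 cont=1 payload=0x32=50: acc |= 50<<7 -> acc=6489 shift=14
  byte[9]=0x4C cont=0 payload=0x4C=76: acc |= 76<<14 -> acc=1251673 shift=21 [end]
Varint 3: bytes[7:10] = D9 B2 4C -> value 1251673 (3 byte(s))
  byte[10]=0x98 cont=1 payload=0x18=24: acc |= 24<<0 -> acc=24 shift=7
  byte[11]=0x96 cont=1 payload=0x16=22: acc |= 22<<7 -> acc=2840 shift=14
  byte[12]=0x58 cont=0 payload=0x58=88: acc |= 88<<14 -> acc=1444632 shift=21 [end]
Varint 4: bytes[10:13] = 98 96 58 -> value 1444632 (3 byte(s))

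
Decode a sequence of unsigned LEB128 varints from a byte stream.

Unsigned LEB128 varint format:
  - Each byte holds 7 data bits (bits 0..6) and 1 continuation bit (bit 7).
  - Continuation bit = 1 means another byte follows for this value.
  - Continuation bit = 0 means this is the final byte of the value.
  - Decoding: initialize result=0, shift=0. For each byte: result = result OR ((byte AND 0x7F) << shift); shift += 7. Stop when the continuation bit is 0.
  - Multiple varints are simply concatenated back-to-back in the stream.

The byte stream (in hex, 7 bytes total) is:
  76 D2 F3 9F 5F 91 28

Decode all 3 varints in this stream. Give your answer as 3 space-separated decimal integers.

  byte[0]=0x76 cont=0 payload=0x76=118: acc |= 118<<0 -> acc=118 shift=7 [end]
Varint 1: bytes[0:1] = 76 -> value 118 (1 byte(s))
  byte[1]=0xD2 cont=1 payload=0x52=82: acc |= 82<<0 -> acc=82 shift=7
  byte[2]=0xF3 cont=1 payload=0x73=115: acc |= 115<<7 -> acc=14802 shift=14
  byte[3]=0x9F cont=1 payload=0x1F=31: acc |= 31<<14 -> acc=522706 shift=21
  byte[4]=0x5F cont=0 payload=0x5F=95: acc |= 95<<21 -> acc=199752146 shift=28 [end]
Varint 2: bytes[1:5] = D2 F3 9F 5F -> value 199752146 (4 byte(s))
  byte[5]=0x91 cont=1 payload=0x11=17: acc |= 17<<0 -> acc=17 shift=7
  byte[6]=0x28 cont=0 payload=0x28=40: acc |= 40<<7 -> acc=5137 shift=14 [end]
Varint 3: bytes[5:7] = 91 28 -> value 5137 (2 byte(s))

Answer: 118 199752146 5137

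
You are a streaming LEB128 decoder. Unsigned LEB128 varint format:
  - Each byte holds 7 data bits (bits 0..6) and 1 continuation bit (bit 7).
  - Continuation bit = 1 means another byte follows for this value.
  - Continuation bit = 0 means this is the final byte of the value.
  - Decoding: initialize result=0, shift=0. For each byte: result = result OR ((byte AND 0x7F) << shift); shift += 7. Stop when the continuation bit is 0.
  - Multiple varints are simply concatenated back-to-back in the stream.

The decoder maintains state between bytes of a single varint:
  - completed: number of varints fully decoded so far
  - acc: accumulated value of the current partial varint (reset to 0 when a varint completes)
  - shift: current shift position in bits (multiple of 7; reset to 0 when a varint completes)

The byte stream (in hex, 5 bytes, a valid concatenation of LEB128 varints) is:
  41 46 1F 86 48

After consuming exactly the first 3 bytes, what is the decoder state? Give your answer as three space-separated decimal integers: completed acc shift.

byte[0]=0x41 cont=0 payload=0x41: varint #1 complete (value=65); reset -> completed=1 acc=0 shift=0
byte[1]=0x46 cont=0 payload=0x46: varint #2 complete (value=70); reset -> completed=2 acc=0 shift=0
byte[2]=0x1F cont=0 payload=0x1F: varint #3 complete (value=31); reset -> completed=3 acc=0 shift=0

Answer: 3 0 0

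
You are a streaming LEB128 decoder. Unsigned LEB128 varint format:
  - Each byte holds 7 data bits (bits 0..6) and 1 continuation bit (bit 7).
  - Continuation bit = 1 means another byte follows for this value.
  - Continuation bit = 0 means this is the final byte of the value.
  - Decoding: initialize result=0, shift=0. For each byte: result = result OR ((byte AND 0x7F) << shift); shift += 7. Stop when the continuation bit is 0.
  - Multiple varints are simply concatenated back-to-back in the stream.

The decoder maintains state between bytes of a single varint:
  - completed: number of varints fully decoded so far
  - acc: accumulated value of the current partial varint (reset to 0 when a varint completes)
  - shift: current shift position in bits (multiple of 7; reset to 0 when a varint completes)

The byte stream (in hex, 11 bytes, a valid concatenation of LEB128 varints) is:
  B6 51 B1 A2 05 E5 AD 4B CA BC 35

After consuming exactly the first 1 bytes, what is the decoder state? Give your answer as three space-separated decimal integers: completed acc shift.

Answer: 0 54 7

Derivation:
byte[0]=0xB6 cont=1 payload=0x36: acc |= 54<<0 -> completed=0 acc=54 shift=7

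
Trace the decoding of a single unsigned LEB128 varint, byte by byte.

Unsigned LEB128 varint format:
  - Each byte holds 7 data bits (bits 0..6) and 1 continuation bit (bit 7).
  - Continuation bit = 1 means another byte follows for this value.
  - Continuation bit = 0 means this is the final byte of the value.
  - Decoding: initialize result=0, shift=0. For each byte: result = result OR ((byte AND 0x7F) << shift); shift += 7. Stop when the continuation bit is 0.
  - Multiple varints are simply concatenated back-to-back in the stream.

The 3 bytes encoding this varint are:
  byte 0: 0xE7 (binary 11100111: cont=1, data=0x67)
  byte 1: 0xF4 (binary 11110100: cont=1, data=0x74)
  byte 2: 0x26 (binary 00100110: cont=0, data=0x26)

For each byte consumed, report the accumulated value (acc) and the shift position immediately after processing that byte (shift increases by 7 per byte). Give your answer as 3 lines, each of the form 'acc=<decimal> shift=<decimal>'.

byte 0=0xE7: payload=0x67=103, contrib = 103<<0 = 103; acc -> 103, shift -> 7
byte 1=0xF4: payload=0x74=116, contrib = 116<<7 = 14848; acc -> 14951, shift -> 14
byte 2=0x26: payload=0x26=38, contrib = 38<<14 = 622592; acc -> 637543, shift -> 21

Answer: acc=103 shift=7
acc=14951 shift=14
acc=637543 shift=21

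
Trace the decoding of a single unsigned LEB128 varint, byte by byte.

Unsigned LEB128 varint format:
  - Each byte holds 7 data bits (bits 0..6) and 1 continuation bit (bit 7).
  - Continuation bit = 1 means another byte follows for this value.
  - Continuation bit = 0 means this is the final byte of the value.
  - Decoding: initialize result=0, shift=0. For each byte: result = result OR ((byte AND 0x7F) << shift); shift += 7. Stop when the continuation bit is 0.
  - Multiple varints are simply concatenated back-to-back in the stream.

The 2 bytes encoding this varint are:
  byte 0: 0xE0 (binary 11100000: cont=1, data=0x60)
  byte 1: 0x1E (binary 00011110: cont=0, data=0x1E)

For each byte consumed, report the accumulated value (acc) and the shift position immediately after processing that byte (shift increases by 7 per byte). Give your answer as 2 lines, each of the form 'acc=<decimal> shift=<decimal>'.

Answer: acc=96 shift=7
acc=3936 shift=14

Derivation:
byte 0=0xE0: payload=0x60=96, contrib = 96<<0 = 96; acc -> 96, shift -> 7
byte 1=0x1E: payload=0x1E=30, contrib = 30<<7 = 3840; acc -> 3936, shift -> 14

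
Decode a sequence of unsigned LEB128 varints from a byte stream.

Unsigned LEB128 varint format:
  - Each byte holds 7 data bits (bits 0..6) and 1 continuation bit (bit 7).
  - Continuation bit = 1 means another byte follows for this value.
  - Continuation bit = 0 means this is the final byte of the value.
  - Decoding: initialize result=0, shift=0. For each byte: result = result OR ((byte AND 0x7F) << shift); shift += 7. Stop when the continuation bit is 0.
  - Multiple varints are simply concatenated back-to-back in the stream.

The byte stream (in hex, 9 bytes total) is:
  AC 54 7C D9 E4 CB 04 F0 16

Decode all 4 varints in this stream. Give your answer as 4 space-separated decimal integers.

Answer: 10796 124 9630297 2928

Derivation:
  byte[0]=0xAC cont=1 payload=0x2C=44: acc |= 44<<0 -> acc=44 shift=7
  byte[1]=0x54 cont=0 payload=0x54=84: acc |= 84<<7 -> acc=10796 shift=14 [end]
Varint 1: bytes[0:2] = AC 54 -> value 10796 (2 byte(s))
  byte[2]=0x7C cont=0 payload=0x7C=124: acc |= 124<<0 -> acc=124 shift=7 [end]
Varint 2: bytes[2:3] = 7C -> value 124 (1 byte(s))
  byte[3]=0xD9 cont=1 payload=0x59=89: acc |= 89<<0 -> acc=89 shift=7
  byte[4]=0xE4 cont=1 payload=0x64=100: acc |= 100<<7 -> acc=12889 shift=14
  byte[5]=0xCB cont=1 payload=0x4B=75: acc |= 75<<14 -> acc=1241689 shift=21
  byte[6]=0x04 cont=0 payload=0x04=4: acc |= 4<<21 -> acc=9630297 shift=28 [end]
Varint 3: bytes[3:7] = D9 E4 CB 04 -> value 9630297 (4 byte(s))
  byte[7]=0xF0 cont=1 payload=0x70=112: acc |= 112<<0 -> acc=112 shift=7
  byte[8]=0x16 cont=0 payload=0x16=22: acc |= 22<<7 -> acc=2928 shift=14 [end]
Varint 4: bytes[7:9] = F0 16 -> value 2928 (2 byte(s))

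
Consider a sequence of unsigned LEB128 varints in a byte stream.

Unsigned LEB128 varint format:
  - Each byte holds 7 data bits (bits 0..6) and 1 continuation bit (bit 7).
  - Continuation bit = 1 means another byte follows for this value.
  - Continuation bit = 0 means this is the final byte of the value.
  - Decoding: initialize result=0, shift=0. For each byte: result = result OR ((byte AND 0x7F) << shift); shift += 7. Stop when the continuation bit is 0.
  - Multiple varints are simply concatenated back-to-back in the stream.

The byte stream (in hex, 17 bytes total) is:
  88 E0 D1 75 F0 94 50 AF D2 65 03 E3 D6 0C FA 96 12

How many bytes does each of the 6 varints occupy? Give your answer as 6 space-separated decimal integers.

  byte[0]=0x88 cont=1 payload=0x08=8: acc |= 8<<0 -> acc=8 shift=7
  byte[1]=0xE0 cont=1 payload=0x60=96: acc |= 96<<7 -> acc=12296 shift=14
  byte[2]=0xD1 cont=1 payload=0x51=81: acc |= 81<<14 -> acc=1339400 shift=21
  byte[3]=0x75 cont=0 payload=0x75=117: acc |= 117<<21 -> acc=246706184 shift=28 [end]
Varint 1: bytes[0:4] = 88 E0 D1 75 -> value 246706184 (4 byte(s))
  byte[4]=0xF0 cont=1 payload=0x70=112: acc |= 112<<0 -> acc=112 shift=7
  byte[5]=0x94 cont=1 payload=0x14=20: acc |= 20<<7 -> acc=2672 shift=14
  byte[6]=0x50 cont=0 payload=0x50=80: acc |= 80<<14 -> acc=1313392 shift=21 [end]
Varint 2: bytes[4:7] = F0 94 50 -> value 1313392 (3 byte(s))
  byte[7]=0xAF cont=1 payload=0x2F=47: acc |= 47<<0 -> acc=47 shift=7
  byte[8]=0xD2 cont=1 payload=0x52=82: acc |= 82<<7 -> acc=10543 shift=14
  byte[9]=0x65 cont=0 payload=0x65=101: acc |= 101<<14 -> acc=1665327 shift=21 [end]
Varint 3: bytes[7:10] = AF D2 65 -> value 1665327 (3 byte(s))
  byte[10]=0x03 cont=0 payload=0x03=3: acc |= 3<<0 -> acc=3 shift=7 [end]
Varint 4: bytes[10:11] = 03 -> value 3 (1 byte(s))
  byte[11]=0xE3 cont=1 payload=0x63=99: acc |= 99<<0 -> acc=99 shift=7
  byte[12]=0xD6 cont=1 payload=0x56=86: acc |= 86<<7 -> acc=11107 shift=14
  byte[13]=0x0C cont=0 payload=0x0C=12: acc |= 12<<14 -> acc=207715 shift=21 [end]
Varint 5: bytes[11:14] = E3 D6 0C -> value 207715 (3 byte(s))
  byte[14]=0xFA cont=1 payload=0x7A=122: acc |= 122<<0 -> acc=122 shift=7
  byte[15]=0x96 cont=1 payload=0x16=22: acc |= 22<<7 -> acc=2938 shift=14
  byte[16]=0x12 cont=0 payload=0x12=18: acc |= 18<<14 -> acc=297850 shift=21 [end]
Varint 6: bytes[14:17] = FA 96 12 -> value 297850 (3 byte(s))

Answer: 4 3 3 1 3 3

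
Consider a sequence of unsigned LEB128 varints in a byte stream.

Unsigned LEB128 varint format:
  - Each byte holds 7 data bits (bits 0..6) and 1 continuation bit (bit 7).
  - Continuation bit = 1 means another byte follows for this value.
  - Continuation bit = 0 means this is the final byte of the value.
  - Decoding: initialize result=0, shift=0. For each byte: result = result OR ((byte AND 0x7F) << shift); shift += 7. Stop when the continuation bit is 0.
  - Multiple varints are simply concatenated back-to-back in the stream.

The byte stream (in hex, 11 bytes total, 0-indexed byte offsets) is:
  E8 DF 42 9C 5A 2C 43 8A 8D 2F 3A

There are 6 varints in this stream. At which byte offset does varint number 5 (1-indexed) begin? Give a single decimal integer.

  byte[0]=0xE8 cont=1 payload=0x68=104: acc |= 104<<0 -> acc=104 shift=7
  byte[1]=0xDF cont=1 payload=0x5F=95: acc |= 95<<7 -> acc=12264 shift=14
  byte[2]=0x42 cont=0 payload=0x42=66: acc |= 66<<14 -> acc=1093608 shift=21 [end]
Varint 1: bytes[0:3] = E8 DF 42 -> value 1093608 (3 byte(s))
  byte[3]=0x9C cont=1 payload=0x1C=28: acc |= 28<<0 -> acc=28 shift=7
  byte[4]=0x5A cont=0 payload=0x5A=90: acc |= 90<<7 -> acc=11548 shift=14 [end]
Varint 2: bytes[3:5] = 9C 5A -> value 11548 (2 byte(s))
  byte[5]=0x2C cont=0 payload=0x2C=44: acc |= 44<<0 -> acc=44 shift=7 [end]
Varint 3: bytes[5:6] = 2C -> value 44 (1 byte(s))
  byte[6]=0x43 cont=0 payload=0x43=67: acc |= 67<<0 -> acc=67 shift=7 [end]
Varint 4: bytes[6:7] = 43 -> value 67 (1 byte(s))
  byte[7]=0x8A cont=1 payload=0x0A=10: acc |= 10<<0 -> acc=10 shift=7
  byte[8]=0x8D cont=1 payload=0x0D=13: acc |= 13<<7 -> acc=1674 shift=14
  byte[9]=0x2F cont=0 payload=0x2F=47: acc |= 47<<14 -> acc=771722 shift=21 [end]
Varint 5: bytes[7:10] = 8A 8D 2F -> value 771722 (3 byte(s))
  byte[10]=0x3A cont=0 payload=0x3A=58: acc |= 58<<0 -> acc=58 shift=7 [end]
Varint 6: bytes[10:11] = 3A -> value 58 (1 byte(s))

Answer: 7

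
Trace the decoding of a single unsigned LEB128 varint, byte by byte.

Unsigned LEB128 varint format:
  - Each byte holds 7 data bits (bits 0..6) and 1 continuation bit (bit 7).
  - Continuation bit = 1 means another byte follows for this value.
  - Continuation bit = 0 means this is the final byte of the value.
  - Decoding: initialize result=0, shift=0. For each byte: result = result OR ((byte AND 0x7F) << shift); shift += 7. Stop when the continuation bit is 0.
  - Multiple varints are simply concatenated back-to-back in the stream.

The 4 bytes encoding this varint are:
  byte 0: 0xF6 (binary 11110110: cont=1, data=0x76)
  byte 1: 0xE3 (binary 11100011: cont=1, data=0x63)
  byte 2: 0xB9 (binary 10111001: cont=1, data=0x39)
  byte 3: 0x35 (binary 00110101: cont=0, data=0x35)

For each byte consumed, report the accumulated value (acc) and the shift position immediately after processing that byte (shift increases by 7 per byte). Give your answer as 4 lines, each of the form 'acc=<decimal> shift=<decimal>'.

Answer: acc=118 shift=7
acc=12790 shift=14
acc=946678 shift=21
acc=112095734 shift=28

Derivation:
byte 0=0xF6: payload=0x76=118, contrib = 118<<0 = 118; acc -> 118, shift -> 7
byte 1=0xE3: payload=0x63=99, contrib = 99<<7 = 12672; acc -> 12790, shift -> 14
byte 2=0xB9: payload=0x39=57, contrib = 57<<14 = 933888; acc -> 946678, shift -> 21
byte 3=0x35: payload=0x35=53, contrib = 53<<21 = 111149056; acc -> 112095734, shift -> 28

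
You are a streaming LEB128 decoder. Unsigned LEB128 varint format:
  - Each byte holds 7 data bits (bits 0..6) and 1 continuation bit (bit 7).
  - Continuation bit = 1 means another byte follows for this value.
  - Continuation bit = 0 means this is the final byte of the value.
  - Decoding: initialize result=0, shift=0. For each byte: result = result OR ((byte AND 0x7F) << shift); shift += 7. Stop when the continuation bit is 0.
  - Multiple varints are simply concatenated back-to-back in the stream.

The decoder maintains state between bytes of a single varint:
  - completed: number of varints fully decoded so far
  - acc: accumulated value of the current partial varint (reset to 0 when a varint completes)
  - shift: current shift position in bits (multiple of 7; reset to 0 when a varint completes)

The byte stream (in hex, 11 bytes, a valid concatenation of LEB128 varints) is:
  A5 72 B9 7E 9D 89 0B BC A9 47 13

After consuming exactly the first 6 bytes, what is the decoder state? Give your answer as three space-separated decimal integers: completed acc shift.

byte[0]=0xA5 cont=1 payload=0x25: acc |= 37<<0 -> completed=0 acc=37 shift=7
byte[1]=0x72 cont=0 payload=0x72: varint #1 complete (value=14629); reset -> completed=1 acc=0 shift=0
byte[2]=0xB9 cont=1 payload=0x39: acc |= 57<<0 -> completed=1 acc=57 shift=7
byte[3]=0x7E cont=0 payload=0x7E: varint #2 complete (value=16185); reset -> completed=2 acc=0 shift=0
byte[4]=0x9D cont=1 payload=0x1D: acc |= 29<<0 -> completed=2 acc=29 shift=7
byte[5]=0x89 cont=1 payload=0x09: acc |= 9<<7 -> completed=2 acc=1181 shift=14

Answer: 2 1181 14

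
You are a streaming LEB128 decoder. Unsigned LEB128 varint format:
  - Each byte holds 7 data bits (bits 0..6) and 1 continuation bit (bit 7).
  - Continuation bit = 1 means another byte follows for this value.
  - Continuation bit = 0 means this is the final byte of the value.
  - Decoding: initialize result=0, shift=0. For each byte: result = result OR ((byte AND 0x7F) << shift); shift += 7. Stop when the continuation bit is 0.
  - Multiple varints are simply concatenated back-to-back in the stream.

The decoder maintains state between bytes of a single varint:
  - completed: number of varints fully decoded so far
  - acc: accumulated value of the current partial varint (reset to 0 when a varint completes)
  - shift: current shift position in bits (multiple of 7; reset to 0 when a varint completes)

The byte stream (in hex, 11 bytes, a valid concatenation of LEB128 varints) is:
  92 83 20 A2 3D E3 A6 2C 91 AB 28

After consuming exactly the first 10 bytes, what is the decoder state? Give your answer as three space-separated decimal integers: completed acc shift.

Answer: 3 5521 14

Derivation:
byte[0]=0x92 cont=1 payload=0x12: acc |= 18<<0 -> completed=0 acc=18 shift=7
byte[1]=0x83 cont=1 payload=0x03: acc |= 3<<7 -> completed=0 acc=402 shift=14
byte[2]=0x20 cont=0 payload=0x20: varint #1 complete (value=524690); reset -> completed=1 acc=0 shift=0
byte[3]=0xA2 cont=1 payload=0x22: acc |= 34<<0 -> completed=1 acc=34 shift=7
byte[4]=0x3D cont=0 payload=0x3D: varint #2 complete (value=7842); reset -> completed=2 acc=0 shift=0
byte[5]=0xE3 cont=1 payload=0x63: acc |= 99<<0 -> completed=2 acc=99 shift=7
byte[6]=0xA6 cont=1 payload=0x26: acc |= 38<<7 -> completed=2 acc=4963 shift=14
byte[7]=0x2C cont=0 payload=0x2C: varint #3 complete (value=725859); reset -> completed=3 acc=0 shift=0
byte[8]=0x91 cont=1 payload=0x11: acc |= 17<<0 -> completed=3 acc=17 shift=7
byte[9]=0xAB cont=1 payload=0x2B: acc |= 43<<7 -> completed=3 acc=5521 shift=14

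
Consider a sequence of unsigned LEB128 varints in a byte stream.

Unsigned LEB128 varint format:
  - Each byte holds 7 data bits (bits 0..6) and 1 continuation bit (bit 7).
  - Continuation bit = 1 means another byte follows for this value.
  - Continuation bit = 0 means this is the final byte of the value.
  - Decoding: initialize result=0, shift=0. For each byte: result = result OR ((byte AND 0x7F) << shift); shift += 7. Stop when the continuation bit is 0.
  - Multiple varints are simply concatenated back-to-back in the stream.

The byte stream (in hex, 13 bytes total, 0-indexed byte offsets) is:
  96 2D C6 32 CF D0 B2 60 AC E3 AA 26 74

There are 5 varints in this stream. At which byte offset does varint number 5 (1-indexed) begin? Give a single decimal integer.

Answer: 12

Derivation:
  byte[0]=0x96 cont=1 payload=0x16=22: acc |= 22<<0 -> acc=22 shift=7
  byte[1]=0x2D cont=0 payload=0x2D=45: acc |= 45<<7 -> acc=5782 shift=14 [end]
Varint 1: bytes[0:2] = 96 2D -> value 5782 (2 byte(s))
  byte[2]=0xC6 cont=1 payload=0x46=70: acc |= 70<<0 -> acc=70 shift=7
  byte[3]=0x32 cont=0 payload=0x32=50: acc |= 50<<7 -> acc=6470 shift=14 [end]
Varint 2: bytes[2:4] = C6 32 -> value 6470 (2 byte(s))
  byte[4]=0xCF cont=1 payload=0x4F=79: acc |= 79<<0 -> acc=79 shift=7
  byte[5]=0xD0 cont=1 payload=0x50=80: acc |= 80<<7 -> acc=10319 shift=14
  byte[6]=0xB2 cont=1 payload=0x32=50: acc |= 50<<14 -> acc=829519 shift=21
  byte[7]=0x60 cont=0 payload=0x60=96: acc |= 96<<21 -> acc=202156111 shift=28 [end]
Varint 3: bytes[4:8] = CF D0 B2 60 -> value 202156111 (4 byte(s))
  byte[8]=0xAC cont=1 payload=0x2C=44: acc |= 44<<0 -> acc=44 shift=7
  byte[9]=0xE3 cont=1 payload=0x63=99: acc |= 99<<7 -> acc=12716 shift=14
  byte[10]=0xAA cont=1 payload=0x2A=42: acc |= 42<<14 -> acc=700844 shift=21
  byte[11]=0x26 cont=0 payload=0x26=38: acc |= 38<<21 -> acc=80392620 shift=28 [end]
Varint 4: bytes[8:12] = AC E3 AA 26 -> value 80392620 (4 byte(s))
  byte[12]=0x74 cont=0 payload=0x74=116: acc |= 116<<0 -> acc=116 shift=7 [end]
Varint 5: bytes[12:13] = 74 -> value 116 (1 byte(s))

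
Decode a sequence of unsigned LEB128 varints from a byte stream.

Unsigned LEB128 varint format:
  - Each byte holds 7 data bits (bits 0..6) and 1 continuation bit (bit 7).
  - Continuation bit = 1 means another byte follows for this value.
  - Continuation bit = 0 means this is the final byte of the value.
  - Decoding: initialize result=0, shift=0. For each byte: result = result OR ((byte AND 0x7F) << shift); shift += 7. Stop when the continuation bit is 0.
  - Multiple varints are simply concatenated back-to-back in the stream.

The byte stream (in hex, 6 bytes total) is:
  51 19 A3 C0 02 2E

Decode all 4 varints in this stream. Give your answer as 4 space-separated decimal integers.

  byte[0]=0x51 cont=0 payload=0x51=81: acc |= 81<<0 -> acc=81 shift=7 [end]
Varint 1: bytes[0:1] = 51 -> value 81 (1 byte(s))
  byte[1]=0x19 cont=0 payload=0x19=25: acc |= 25<<0 -> acc=25 shift=7 [end]
Varint 2: bytes[1:2] = 19 -> value 25 (1 byte(s))
  byte[2]=0xA3 cont=1 payload=0x23=35: acc |= 35<<0 -> acc=35 shift=7
  byte[3]=0xC0 cont=1 payload=0x40=64: acc |= 64<<7 -> acc=8227 shift=14
  byte[4]=0x02 cont=0 payload=0x02=2: acc |= 2<<14 -> acc=40995 shift=21 [end]
Varint 3: bytes[2:5] = A3 C0 02 -> value 40995 (3 byte(s))
  byte[5]=0x2E cont=0 payload=0x2E=46: acc |= 46<<0 -> acc=46 shift=7 [end]
Varint 4: bytes[5:6] = 2E -> value 46 (1 byte(s))

Answer: 81 25 40995 46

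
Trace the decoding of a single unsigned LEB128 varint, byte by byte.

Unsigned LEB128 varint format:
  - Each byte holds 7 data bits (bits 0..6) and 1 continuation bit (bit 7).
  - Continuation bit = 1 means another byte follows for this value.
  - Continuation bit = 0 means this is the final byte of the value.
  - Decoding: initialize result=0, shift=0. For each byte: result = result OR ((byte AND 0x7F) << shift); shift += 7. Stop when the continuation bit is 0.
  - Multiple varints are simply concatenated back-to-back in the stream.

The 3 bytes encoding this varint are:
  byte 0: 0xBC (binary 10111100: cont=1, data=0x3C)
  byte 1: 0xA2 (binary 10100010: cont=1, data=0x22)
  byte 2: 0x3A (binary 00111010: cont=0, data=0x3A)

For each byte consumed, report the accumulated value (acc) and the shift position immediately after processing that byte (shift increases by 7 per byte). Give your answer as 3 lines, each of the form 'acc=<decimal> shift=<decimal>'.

byte 0=0xBC: payload=0x3C=60, contrib = 60<<0 = 60; acc -> 60, shift -> 7
byte 1=0xA2: payload=0x22=34, contrib = 34<<7 = 4352; acc -> 4412, shift -> 14
byte 2=0x3A: payload=0x3A=58, contrib = 58<<14 = 950272; acc -> 954684, shift -> 21

Answer: acc=60 shift=7
acc=4412 shift=14
acc=954684 shift=21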